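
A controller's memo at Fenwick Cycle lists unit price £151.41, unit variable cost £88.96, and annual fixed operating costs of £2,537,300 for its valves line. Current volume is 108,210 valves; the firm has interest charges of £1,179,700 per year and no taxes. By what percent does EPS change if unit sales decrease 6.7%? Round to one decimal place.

Contribution at this volume is 108,210 × £62.45 = £6,757,714.50.
Operating income = contribution − fixed costs = £6,757,714.50 − £2,537,300 = £4,220,414.50.
Interest = £1,179,700.00, so EBIT − I = £3,040,714.50.
Degree of combined leverage = contribution ÷ (EBIT − I) = £6,757,714.50 ÷ £3,040,714.50 = 2.2224.
%ΔEPS = DCL × %ΔSales = 2.2224 × -6.7% = -14.9%.

-14.9%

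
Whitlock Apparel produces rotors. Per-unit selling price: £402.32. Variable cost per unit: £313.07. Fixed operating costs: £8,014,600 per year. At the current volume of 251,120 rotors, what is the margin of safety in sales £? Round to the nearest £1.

Contribution margin per unit = £402.32 − £313.07 = £89.25. Break-even units = £8,014,600 ÷ £89.25 = 89,799.44; break-even revenue = 89,799.44 × £402.32 = £36,128,110.61.
Actual sales revenue = 251,120 × £402.32 = £101,030,598.40.
Margin of safety = £101,030,598.40 − £36,128,110.61 = £64,902,488.

£64,902,488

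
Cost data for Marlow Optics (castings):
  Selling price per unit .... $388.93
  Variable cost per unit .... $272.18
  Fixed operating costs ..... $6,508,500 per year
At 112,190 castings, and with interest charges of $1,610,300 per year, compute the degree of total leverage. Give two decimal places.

Contribution at this volume is 112,190 × $116.75 = $13,098,182.50.
Subtracting fixed costs: EBIT = $13,098,182.50 − $6,508,500 = $6,589,682.50. Interest = $1,610,300.00, so EBIT − I = $4,979,382.50.
DCL = contribution ÷ (EBIT − I) = $13,098,182.50 ÷ $4,979,382.50 = 2.6305.

2.63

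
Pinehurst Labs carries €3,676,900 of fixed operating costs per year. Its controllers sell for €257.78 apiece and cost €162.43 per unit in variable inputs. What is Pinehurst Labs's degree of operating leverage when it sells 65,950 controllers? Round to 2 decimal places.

2.41

At 65,950 units, contribution = 65,950 × €95.35 = €6,288,332.50.
EBIT = €6,288,332.50 − €3,676,900 = €2,611,432.50.
So DOL = total CM / EBIT = €6,288,332.50 / €2,611,432.50 = 2.4080.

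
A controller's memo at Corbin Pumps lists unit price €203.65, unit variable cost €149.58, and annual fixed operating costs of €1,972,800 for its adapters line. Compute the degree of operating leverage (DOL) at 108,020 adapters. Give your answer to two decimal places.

1.51

At 108,020 units, contribution = 108,020 × €54.07 = €5,840,641.40.
EBIT = €5,840,641.40 − €1,972,800 = €3,867,841.40.
So DOL = total CM / EBIT = €5,840,641.40 / €3,867,841.40 = 1.5101.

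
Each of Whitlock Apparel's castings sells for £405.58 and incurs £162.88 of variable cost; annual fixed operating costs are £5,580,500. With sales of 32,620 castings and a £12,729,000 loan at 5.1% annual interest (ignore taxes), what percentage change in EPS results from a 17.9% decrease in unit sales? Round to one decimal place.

-84.0%

At 32,620 units, contribution = 32,620 × £242.70 = £7,916,874.00.
Subtracting fixed costs: EBIT = £7,916,874.00 − £5,580,500 = £2,336,374.00.
After interest of £649,179.00, pre-tax earnings = £1,687,195.00.
DCL = total CM / (EBIT − I) = £7,916,874.00 / £1,687,195.00 = 4.6923.
EPS therefore changes by 4.6923 × (-17.9%) = -84.0%.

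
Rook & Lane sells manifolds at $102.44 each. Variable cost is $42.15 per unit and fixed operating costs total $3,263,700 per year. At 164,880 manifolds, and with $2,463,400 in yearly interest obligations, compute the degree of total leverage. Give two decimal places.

2.36

Total contribution margin = 164,880 × $60.29 = $9,940,615.20.
Operating income = contribution − fixed costs = $9,940,615.20 − $3,263,700 = $6,676,915.20. Interest = $2,463,400.00.
DOL = $9,940,615.20 ÷ $6,676,915.20 = 1.4888; DFL = $6,676,915.20 ÷ $4,213,515.20 = 1.5846.
DCL = DOL × DFL = 1.4888 × 1.5846 = 2.3592.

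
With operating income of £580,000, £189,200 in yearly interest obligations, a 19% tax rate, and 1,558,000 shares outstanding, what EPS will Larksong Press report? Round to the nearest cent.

£0.20

Pre-tax income = £580,000 − £189,200.00 = £390,800.00.
After tax at 19%: net income = £390,800.00 × 0.81 = £316,548.00.
Per share: £316,548.00 / 1,558,000 shares = £0.20.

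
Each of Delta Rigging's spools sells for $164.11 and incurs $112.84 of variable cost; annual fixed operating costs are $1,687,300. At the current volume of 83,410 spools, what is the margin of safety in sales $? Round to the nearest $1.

$8,287,541

Unit CM = price − variable cost = $164.11 − $112.84 = $51.27. Break-even units = $1,687,300 ÷ $51.27 = 32,910.08; break-even revenue = 32,910.08 × $164.11 = $5,400,873.86.
Actual sales revenue = 83,410 × $164.11 = $13,688,415.10.
Margin of safety = $13,688,415.10 − $5,400,873.86 = $8,287,541.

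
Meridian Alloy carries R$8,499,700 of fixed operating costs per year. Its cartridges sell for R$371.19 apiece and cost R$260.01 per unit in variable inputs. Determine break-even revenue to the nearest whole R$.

R$28,377,439

Contribution margin per unit = R$371.19 − R$260.01 = R$111.18, a CM ratio of R$111.18 ÷ R$371.19 = 0.2995.
Break-even sales = FC ÷ CM ratio = R$8,499,700 × R$371.19 / R$111.18 = R$28,377,439.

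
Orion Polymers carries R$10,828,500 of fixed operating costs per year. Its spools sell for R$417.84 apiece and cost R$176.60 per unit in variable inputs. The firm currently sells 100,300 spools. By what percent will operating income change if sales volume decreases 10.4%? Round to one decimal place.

-18.8%

Total contribution margin = 100,300 × R$241.24 = R$24,196,372.00.
Subtracting fixed costs: EBIT = R$24,196,372.00 − R$10,828,500 = R$13,367,872.00.
Degree of operating leverage = R$24,196,372.00 / R$13,367,872.00 = 1.8100.
So EBIT moves 1.8100 × (-10.4%) = -18.8%.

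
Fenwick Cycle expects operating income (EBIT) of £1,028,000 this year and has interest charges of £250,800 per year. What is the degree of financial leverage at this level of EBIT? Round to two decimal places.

1.32

Annual interest charges come to £250,800.00.
Degree of financial leverage = EBIT / (EBIT − interest) = £1,028,000 / £777,200.00 = 1.3227.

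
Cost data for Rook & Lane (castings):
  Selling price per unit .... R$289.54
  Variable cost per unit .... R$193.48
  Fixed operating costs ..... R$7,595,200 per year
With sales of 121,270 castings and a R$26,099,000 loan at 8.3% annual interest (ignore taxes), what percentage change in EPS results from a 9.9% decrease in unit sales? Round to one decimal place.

-61.1%

Total contribution margin = 121,270 × R$96.06 = R$11,649,196.20.
Subtracting fixed costs: EBIT = R$11,649,196.20 − R$7,595,200 = R$4,053,996.20.
After interest of R$2,166,217.00, pre-tax earnings = R$1,887,779.20.
Degree of combined leverage = contribution ÷ (EBIT − I) = R$11,649,196.20 ÷ R$1,887,779.20 = 6.1708.
EPS therefore changes by 6.1708 × (-9.9%) = -61.1%.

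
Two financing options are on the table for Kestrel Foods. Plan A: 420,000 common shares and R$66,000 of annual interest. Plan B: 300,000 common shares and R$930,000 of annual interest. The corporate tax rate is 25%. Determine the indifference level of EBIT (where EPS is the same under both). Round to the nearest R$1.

At indifference, (EBIT − 66,000)(1 − t)/420,000 = (EBIT − 930,000)(1 − t)/300,000.
The (1 − t) factor cancels: (EBIT − 66,000) × 300,000 = (EBIT − 930,000) × 420,000.
EBIT × (420,000 − 300,000) = 930,000 × 420,000 − 66,000 × 300,000 = 370,800,000,000, so EBIT = 370,800,000,000 ÷ 120,000 = 3,090,000.00.

R$3,090,000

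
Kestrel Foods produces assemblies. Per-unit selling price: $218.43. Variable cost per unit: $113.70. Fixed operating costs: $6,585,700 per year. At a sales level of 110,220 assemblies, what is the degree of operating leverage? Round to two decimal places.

2.33

At 110,220 units, contribution = 110,220 × $104.73 = $11,543,340.60.
Operating income = contribution − fixed costs = $11,543,340.60 − $6,585,700 = $4,957,640.60.
DOL = contribution ÷ EBIT = $11,543,340.60 ÷ $4,957,640.60 = 2.3284.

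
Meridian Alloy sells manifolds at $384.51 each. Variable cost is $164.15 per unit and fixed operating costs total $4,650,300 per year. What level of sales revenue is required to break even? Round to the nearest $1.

$8,114,389

Contribution margin per unit = $384.51 − $164.15 = $220.36, a CM ratio of $220.36 ÷ $384.51 = 0.5731.
Break-even revenue = fixed costs × price ÷ CM = $4,650,300 × $384.51 ÷ $220.36 = $8,114,389.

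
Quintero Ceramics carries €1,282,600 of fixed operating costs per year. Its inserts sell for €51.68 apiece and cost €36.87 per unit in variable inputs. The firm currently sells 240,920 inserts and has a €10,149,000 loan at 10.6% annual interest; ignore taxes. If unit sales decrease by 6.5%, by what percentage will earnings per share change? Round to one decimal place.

Total contribution margin = 240,920 × €14.81 = €3,568,025.20.
Operating income = contribution − fixed costs = €3,568,025.20 − €1,282,600 = €2,285,425.20.
Interest = €1,075,794.00, so EBIT − I = €1,209,631.20.
Degree of combined leverage = contribution ÷ (EBIT − I) = €3,568,025.20 ÷ €1,209,631.20 = 2.9497.
%ΔEPS = DCL × %ΔSales = 2.9497 × -6.5% = -19.2%.

-19.2%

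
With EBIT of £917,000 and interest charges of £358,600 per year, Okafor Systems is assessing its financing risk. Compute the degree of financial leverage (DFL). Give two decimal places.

Interest = £358,600.00.
Degree of financial leverage = EBIT / (EBIT − interest) = £917,000 / £558,400.00 = 1.6422.

1.64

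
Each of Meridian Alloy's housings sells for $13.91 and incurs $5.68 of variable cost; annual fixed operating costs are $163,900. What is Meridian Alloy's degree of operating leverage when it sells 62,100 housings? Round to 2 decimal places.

At 62,100 units, contribution = 62,100 × $8.23 = $511,083.00.
EBIT = $511,083.00 − $163,900 = $347,183.00.
DOL = contribution ÷ EBIT = $511,083.00 ÷ $347,183.00 = 1.4721.

1.47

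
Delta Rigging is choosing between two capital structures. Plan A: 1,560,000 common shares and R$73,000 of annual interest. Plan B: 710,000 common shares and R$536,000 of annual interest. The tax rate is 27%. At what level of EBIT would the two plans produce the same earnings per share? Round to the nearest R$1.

Set EPS_A = EPS_B: (EBIT − R$73,000)(1 − 0.27) ÷ 1,560,000 = (EBIT − R$536,000)(1 − 0.27) ÷ 710,000.
Cancelling (1 − t) and cross-multiplying: 710,000·(EBIT − 73,000) = 1,560,000·(EBIT − 536,000).
EBIT × (1,560,000 − 710,000) = 536,000 × 1,560,000 − 73,000 × 710,000 = 784,330,000,000, so EBIT = 784,330,000,000 ÷ 850,000 = 922,741.18.

R$922,741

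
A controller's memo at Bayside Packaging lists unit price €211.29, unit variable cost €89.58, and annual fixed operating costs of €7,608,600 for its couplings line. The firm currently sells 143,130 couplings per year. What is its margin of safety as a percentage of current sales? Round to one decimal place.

Contribution margin per unit = €211.29 − €89.58 = €121.71. Break-even units = €7,608,600 ÷ €121.71 = 62,514.17; break-even revenue = 62,514.17 × €211.29 = €13,208,619.62.
Actual sales revenue = 143,130 × €211.29 = €30,241,937.70.
Margin of safety = (€30,241,937.70 − €13,208,619.62) ÷ €30,241,937.70 = 56.3%.

56.3%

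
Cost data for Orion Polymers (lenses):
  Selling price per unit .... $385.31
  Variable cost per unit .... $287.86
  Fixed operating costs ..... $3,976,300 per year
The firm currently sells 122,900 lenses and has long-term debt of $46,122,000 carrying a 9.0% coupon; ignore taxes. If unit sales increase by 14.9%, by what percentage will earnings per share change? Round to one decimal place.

+46.4%

Total contribution margin = 122,900 × $97.45 = $11,976,605.00.
Subtracting fixed costs: EBIT = $11,976,605.00 − $3,976,300 = $8,000,305.00.
Interest = $4,150,980.00, so EBIT − I = $3,849,325.00.
DCL = total CM / (EBIT − I) = $11,976,605.00 / $3,849,325.00 = 3.1114.
%ΔEPS = DCL × %ΔSales = 3.1114 × +14.9% = +46.4%.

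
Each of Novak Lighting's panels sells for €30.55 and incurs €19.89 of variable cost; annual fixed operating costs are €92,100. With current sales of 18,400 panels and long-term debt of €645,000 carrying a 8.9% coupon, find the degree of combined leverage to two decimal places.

Contribution at this volume is 18,400 × €10.66 = €196,144.00.
EBIT = €196,144.00 − €92,100 = €104,044.00. Interest = €57,405.00.
DOL = €196,144.00 ÷ €104,044.00 = 1.8852; DFL = €104,044.00 ÷ €46,639.00 = 2.2308.
Combined leverage = 1.8852 × 2.2308 = 4.2055.

4.21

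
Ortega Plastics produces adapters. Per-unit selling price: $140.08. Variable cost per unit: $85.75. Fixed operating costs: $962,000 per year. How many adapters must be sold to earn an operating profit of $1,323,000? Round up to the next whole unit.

42,058 adapters

Contribution margin per unit = $140.08 − $85.75 = $54.33.
Required volume = (fixed costs + target profit) ÷ CM = ($962,000 + $1,323,000) ÷ $54.33 = 42,057.79, so 42,058 adapters.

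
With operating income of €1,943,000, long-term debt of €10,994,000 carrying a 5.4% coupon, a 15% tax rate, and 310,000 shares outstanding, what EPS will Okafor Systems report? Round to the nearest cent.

€3.70

Interest = €593,676.00, so EBT = €1,943,000 − €593,676.00 = €1,349,324.00.
After tax at 15%: net income = €1,349,324.00 × 0.85 = €1,146,925.40.
EPS = €1,146,925.40 ÷ 310,000 = €3.70.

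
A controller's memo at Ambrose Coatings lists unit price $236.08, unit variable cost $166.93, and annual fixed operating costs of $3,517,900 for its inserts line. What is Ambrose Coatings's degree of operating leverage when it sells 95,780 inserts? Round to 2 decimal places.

Contribution at this volume is 95,780 × $69.15 = $6,623,187.00.
Subtracting fixed costs: EBIT = $6,623,187.00 − $3,517,900 = $3,105,287.00.
Degree of operating leverage = $6,623,187.00 / $3,105,287.00 = 2.1329.

2.13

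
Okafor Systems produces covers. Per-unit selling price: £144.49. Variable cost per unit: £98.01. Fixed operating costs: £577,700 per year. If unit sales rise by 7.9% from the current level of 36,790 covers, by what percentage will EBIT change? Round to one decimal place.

At 36,790 units, contribution = 36,790 × £46.48 = £1,709,999.20.
EBIT = £1,709,999.20 − £577,700 = £1,132,299.20.
So DOL = total CM / EBIT = £1,709,999.20 / £1,132,299.20 = 1.5102.
Operating income changes by 1.5102 × +7.9% = +11.9%.

+11.9%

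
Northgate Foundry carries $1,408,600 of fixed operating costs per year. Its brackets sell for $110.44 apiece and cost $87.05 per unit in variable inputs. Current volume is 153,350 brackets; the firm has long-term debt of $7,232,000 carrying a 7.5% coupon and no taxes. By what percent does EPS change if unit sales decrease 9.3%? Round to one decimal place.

At 153,350 units, contribution = 153,350 × $23.39 = $3,586,856.50.
Operating income = contribution − fixed costs = $3,586,856.50 − $1,408,600 = $2,178,256.50.
Interest = $542,400.00, so EBIT − I = $1,635,856.50.
DCL = total CM / (EBIT − I) = $3,586,856.50 / $1,635,856.50 = 2.1926.
%ΔEPS = DCL × %ΔSales = 2.1926 × -9.3% = -20.4%.

-20.4%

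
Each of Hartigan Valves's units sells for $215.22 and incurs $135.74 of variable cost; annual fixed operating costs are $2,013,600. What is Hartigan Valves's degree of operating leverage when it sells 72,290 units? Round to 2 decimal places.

1.54

Contribution at this volume is 72,290 × $79.48 = $5,745,609.20.
EBIT = $5,745,609.20 − $2,013,600 = $3,732,009.20.
DOL = contribution ÷ EBIT = $5,745,609.20 ÷ $3,732,009.20 = 1.5395.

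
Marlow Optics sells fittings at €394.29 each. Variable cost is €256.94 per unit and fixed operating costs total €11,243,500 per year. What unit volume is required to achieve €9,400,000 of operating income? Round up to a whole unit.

150,299 fittings

Unit CM = price − variable cost = €394.29 − €256.94 = €137.35.
Units = (FC + target) / CM = (€11,243,500 + €9,400,000) / €137.35 = 150,298.51, so 150,299 fittings.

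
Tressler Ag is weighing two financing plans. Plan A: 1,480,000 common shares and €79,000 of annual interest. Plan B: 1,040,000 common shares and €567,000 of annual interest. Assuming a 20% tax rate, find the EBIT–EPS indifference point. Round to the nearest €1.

At indifference, (EBIT − 79,000)(1 − t)/1,480,000 = (EBIT − 567,000)(1 − t)/1,040,000.
Cancelling (1 − t) and cross-multiplying: 1,040,000·(EBIT − 79,000) = 1,480,000·(EBIT − 567,000).
Solving, EBIT = (567,000·1,480,000 − 79,000·1,040,000) / (1,480,000 − 1,040,000) = 757,000,000,000 / 440,000 = 1,720,454.55.

€1,720,455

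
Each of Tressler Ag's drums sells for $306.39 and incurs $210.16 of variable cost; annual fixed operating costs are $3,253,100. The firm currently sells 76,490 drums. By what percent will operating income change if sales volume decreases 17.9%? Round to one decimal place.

Contribution at this volume is 76,490 × $96.23 = $7,360,632.70.
EBIT = $7,360,632.70 − $3,253,100 = $4,107,532.70.
DOL = contribution ÷ EBIT = $7,360,632.70 ÷ $4,107,532.70 = 1.7920.
Operating income changes by 1.7920 × -17.9% = -32.1%.

-32.1%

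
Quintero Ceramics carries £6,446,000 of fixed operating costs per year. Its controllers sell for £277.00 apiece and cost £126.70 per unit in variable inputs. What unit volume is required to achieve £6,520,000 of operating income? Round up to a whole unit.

86,268 controllers

Contribution margin per unit = £277.00 − £126.70 = £150.30.
Required volume = (fixed costs + target profit) ÷ CM = (£6,446,000 + £6,520,000) ÷ £150.30 = 86,267.47, so 86,268 controllers.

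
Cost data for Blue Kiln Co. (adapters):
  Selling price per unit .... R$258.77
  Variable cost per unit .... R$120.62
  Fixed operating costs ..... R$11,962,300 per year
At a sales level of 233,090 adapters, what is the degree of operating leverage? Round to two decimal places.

1.59

At 233,090 units, contribution = 233,090 × R$138.15 = R$32,201,383.50.
Subtracting fixed costs: EBIT = R$32,201,383.50 − R$11,962,300 = R$20,239,083.50.
So DOL = total CM / EBIT = R$32,201,383.50 / R$20,239,083.50 = 1.5910.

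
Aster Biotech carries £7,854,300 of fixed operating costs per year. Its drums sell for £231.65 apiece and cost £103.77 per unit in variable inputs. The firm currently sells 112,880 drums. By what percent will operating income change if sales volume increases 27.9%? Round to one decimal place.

+61.2%

Total contribution margin = 112,880 × £127.88 = £14,435,094.40.
Operating income = contribution − fixed costs = £14,435,094.40 − £7,854,300 = £6,580,794.40.
So DOL = total CM / EBIT = £14,435,094.40 / £6,580,794.40 = 2.1935.
%ΔEBIT = DOL × %ΔSales = 2.1935 × +27.9% = +61.2%.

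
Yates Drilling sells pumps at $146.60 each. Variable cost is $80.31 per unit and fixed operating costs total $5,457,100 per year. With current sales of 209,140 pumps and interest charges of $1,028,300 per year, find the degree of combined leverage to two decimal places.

Contribution at this volume is 209,140 × $66.29 = $13,863,890.60.
EBIT = $13,863,890.60 − $5,457,100 = $8,406,790.60. Interest = $1,028,300.00, so EBIT − I = $7,378,490.60.
DCL = contribution ÷ (EBIT − I) = $13,863,890.60 ÷ $7,378,490.60 = 1.8790.

1.88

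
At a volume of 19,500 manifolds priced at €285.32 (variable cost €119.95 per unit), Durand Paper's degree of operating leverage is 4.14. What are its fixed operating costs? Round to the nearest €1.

€2,445,798

At 19,500 units, contribution = 19,500 × €165.37 = €3,224,715.00.
DOL = contribution / EBIT, so EBIT = €3,224,715.00 / 4.14 = €778,916.67.
And FC = contribution − EBIT = €3,224,715.00 − €778,916.67 = €2,445,798.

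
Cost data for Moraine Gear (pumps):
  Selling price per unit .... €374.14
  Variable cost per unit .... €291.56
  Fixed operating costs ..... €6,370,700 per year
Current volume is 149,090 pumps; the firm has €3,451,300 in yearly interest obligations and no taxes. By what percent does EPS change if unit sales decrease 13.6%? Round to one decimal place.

At 149,090 units, contribution = 149,090 × €82.58 = €12,311,852.20.
Subtracting fixed costs: EBIT = €12,311,852.20 − €6,370,700 = €5,941,152.20.
After interest of €3,451,300.00, pre-tax earnings = €2,489,852.20.
Degree of combined leverage = contribution ÷ (EBIT − I) = €12,311,852.20 ÷ €2,489,852.20 = 4.9448.
%ΔEPS = DCL × %ΔSales = 4.9448 × -13.6% = -67.2%.

-67.2%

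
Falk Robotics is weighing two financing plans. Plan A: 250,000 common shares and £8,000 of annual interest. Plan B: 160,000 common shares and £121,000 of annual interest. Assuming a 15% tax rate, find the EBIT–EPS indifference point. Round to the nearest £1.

£321,889

At indifference, (EBIT − 8,000)(1 − t)/250,000 = (EBIT − 121,000)(1 − t)/160,000.
Cancelling (1 − t) and cross-multiplying: 160,000·(EBIT − 8,000) = 250,000·(EBIT − 121,000).
Solving, EBIT = (121,000·250,000 − 8,000·160,000) / (250,000 − 160,000) = 28,970,000,000 / 90,000 = 321,888.89.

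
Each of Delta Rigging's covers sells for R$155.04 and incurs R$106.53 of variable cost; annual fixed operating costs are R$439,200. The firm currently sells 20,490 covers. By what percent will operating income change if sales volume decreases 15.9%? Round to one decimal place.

-28.5%

Contribution at this volume is 20,490 × R$48.51 = R$993,969.90.
Operating income = contribution − fixed costs = R$993,969.90 − R$439,200 = R$554,769.90.
DOL = contribution ÷ EBIT = R$993,969.90 ÷ R$554,769.90 = 1.7917.
Operating income changes by 1.7917 × -15.9% = -28.5%.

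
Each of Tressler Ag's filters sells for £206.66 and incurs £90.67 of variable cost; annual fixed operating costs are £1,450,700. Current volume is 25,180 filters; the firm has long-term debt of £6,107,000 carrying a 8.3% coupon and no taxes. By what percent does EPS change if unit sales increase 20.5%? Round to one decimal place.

Total contribution margin = 25,180 × £115.99 = £2,920,628.20.
Operating income = contribution − fixed costs = £2,920,628.20 − £1,450,700 = £1,469,928.20.
Interest = £506,881.00, so EBIT − I = £963,047.20.
Degree of combined leverage = contribution ÷ (EBIT − I) = £2,920,628.20 ÷ £963,047.20 = 3.0327.
%ΔEPS = DCL × %ΔSales = 3.0327 × +20.5% = +62.2%.

+62.2%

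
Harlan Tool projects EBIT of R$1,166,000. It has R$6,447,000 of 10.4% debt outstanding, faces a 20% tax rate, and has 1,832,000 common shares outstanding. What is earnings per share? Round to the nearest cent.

Interest = R$670,488.00, so EBT = R$1,166,000 − R$670,488.00 = R$495,512.00.
After tax at 20%: net income = R$495,512.00 × 0.80 = R$396,409.60.
EPS = R$396,409.60 ÷ 1,832,000 = R$0.22.

R$0.22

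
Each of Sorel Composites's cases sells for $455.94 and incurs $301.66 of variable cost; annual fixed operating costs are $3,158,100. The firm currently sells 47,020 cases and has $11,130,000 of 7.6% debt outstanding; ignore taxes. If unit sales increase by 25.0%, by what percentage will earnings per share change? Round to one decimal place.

Total contribution margin = 47,020 × $154.28 = $7,254,245.60.
Subtracting fixed costs: EBIT = $7,254,245.60 − $3,158,100 = $4,096,145.60.
After interest of $845,880.00, pre-tax earnings = $3,250,265.60.
Degree of combined leverage = contribution ÷ (EBIT − I) = $7,254,245.60 ÷ $3,250,265.60 = 2.2319.
EPS therefore changes by 2.2319 × (+25.0%) = +55.8%.

+55.8%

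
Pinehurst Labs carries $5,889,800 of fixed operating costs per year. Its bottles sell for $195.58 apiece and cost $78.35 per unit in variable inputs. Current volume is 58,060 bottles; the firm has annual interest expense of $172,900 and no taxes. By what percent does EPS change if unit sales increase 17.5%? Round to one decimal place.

At 58,060 units, contribution = 58,060 × $117.23 = $6,806,373.80.
EBIT = $6,806,373.80 − $5,889,800 = $916,573.80.
Interest = $172,900.00, so EBIT − I = $743,673.80.
DCL = total CM / (EBIT − I) = $6,806,373.80 / $743,673.80 = 9.1524.
%ΔEPS = DCL × %ΔSales = 9.1524 × +17.5% = +160.2%.

+160.2%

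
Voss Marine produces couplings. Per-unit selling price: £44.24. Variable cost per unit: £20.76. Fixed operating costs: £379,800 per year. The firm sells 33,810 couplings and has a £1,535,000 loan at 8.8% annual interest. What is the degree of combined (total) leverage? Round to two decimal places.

At 33,810 units, contribution = 33,810 × £23.48 = £793,858.80.
Subtracting fixed costs: EBIT = £793,858.80 − £379,800 = £414,058.80. Interest = £135,080.00, so EBIT − I = £278,978.80.
Degree of total leverage = total CM / (EBIT − interest) = £793,858.80 / £278,978.80 = 2.8456.

2.85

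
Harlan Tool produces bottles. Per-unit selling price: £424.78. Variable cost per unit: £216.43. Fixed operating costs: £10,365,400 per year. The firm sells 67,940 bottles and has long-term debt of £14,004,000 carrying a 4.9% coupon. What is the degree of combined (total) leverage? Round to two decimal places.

Total contribution margin = 67,940 × £208.35 = £14,155,299.00.
Subtracting fixed costs: EBIT = £14,155,299.00 − £10,365,400 = £3,789,899.00. Interest = £686,196.00, so EBIT − I = £3,103,703.00.
DCL = contribution ÷ (EBIT − I) = £14,155,299.00 ÷ £3,103,703.00 = 4.5608.

4.56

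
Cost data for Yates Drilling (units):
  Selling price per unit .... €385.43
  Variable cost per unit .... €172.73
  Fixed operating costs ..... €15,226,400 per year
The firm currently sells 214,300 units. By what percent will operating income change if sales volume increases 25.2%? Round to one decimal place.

+37.8%

Total contribution margin = 214,300 × €212.70 = €45,581,610.00.
Operating income = contribution − fixed costs = €45,581,610.00 − €15,226,400 = €30,355,210.00.
DOL = contribution ÷ EBIT = €45,581,610.00 ÷ €30,355,210.00 = 1.5016.
So EBIT moves 1.5016 × (+25.2%) = +37.8%.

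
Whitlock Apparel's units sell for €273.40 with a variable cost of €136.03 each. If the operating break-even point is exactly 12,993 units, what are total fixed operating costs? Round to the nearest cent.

€1,784,848.41

Unit CM = price − variable cost = €273.40 − €136.03 = €137.37.
Since BE = FC / CM, FC = 12,993 × €137.37 = €1,784,848.41.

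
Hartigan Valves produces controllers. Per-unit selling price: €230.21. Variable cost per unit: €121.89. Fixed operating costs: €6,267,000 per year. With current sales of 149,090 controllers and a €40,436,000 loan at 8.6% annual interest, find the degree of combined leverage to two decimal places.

At 149,090 units, contribution = 149,090 × €108.32 = €16,149,428.80.
Operating income = contribution − fixed costs = €16,149,428.80 − €6,267,000 = €9,882,428.80. Interest = €3,477,496.00, so EBIT − I = €6,404,932.80.
Degree of total leverage = total CM / (EBIT − interest) = €16,149,428.80 / €6,404,932.80 = 2.5214.

2.52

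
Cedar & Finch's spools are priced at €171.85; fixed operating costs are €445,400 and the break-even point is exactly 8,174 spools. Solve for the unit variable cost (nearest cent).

€117.36

At break-even, FC = Q × (P − VC), so P − VC = €445,400 ÷ 8,174 = €54.4898.
Variable cost per unit = €171.85 − €54.4898 = €117.36.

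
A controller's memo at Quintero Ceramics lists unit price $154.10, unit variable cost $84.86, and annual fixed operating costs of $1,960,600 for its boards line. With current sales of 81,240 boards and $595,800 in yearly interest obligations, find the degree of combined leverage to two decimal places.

At 81,240 units, contribution = 81,240 × $69.24 = $5,625,057.60.
EBIT = $5,625,057.60 − $1,960,600 = $3,664,457.60. Interest = $595,800.00.
DOL = $5,625,057.60 ÷ $3,664,457.60 = 1.5350; DFL = $3,664,457.60 ÷ $3,068,657.60 = 1.1942.
DCL = DOL × DFL = 1.5350 × 1.1942 = 1.8331.

1.83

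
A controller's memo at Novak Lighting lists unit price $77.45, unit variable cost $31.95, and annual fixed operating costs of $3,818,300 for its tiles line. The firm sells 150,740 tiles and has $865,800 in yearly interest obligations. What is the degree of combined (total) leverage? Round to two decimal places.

At 150,740 units, contribution = 150,740 × $45.50 = $6,858,670.00.
Operating income = contribution − fixed costs = $6,858,670.00 − $3,818,300 = $3,040,370.00. Interest = $865,800.00, so EBIT − I = $2,174,570.00.
Degree of total leverage = total CM / (EBIT − interest) = $6,858,670.00 / $2,174,570.00 = 3.1540.

3.15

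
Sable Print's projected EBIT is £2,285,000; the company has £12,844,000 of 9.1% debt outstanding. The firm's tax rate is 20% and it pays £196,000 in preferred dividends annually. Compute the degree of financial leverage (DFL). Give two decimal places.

2.62

Interest = £1,168,804.00.
Pre-tax preferred-dividend burden = £196,000 ÷ (1 − 0.20) = £245,000.00.
DFL = EBIT ÷ [EBIT − I − D_p/(1−t)] = £2,285,000 ÷ [£2,285,000 − £1,168,804.00 − £245,000.00] = £2,285,000 ÷ £871,196.00 = 2.6228.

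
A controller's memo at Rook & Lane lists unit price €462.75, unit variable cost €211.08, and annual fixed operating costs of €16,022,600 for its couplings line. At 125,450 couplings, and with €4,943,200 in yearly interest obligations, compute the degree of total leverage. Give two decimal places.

Total contribution margin = 125,450 × €251.67 = €31,572,001.50.
EBIT = €31,572,001.50 − €16,022,600 = €15,549,401.50. Interest = €4,943,200.00.
DOL = €31,572,001.50 ÷ €15,549,401.50 = 2.0304; DFL = €15,549,401.50 ÷ €10,606,201.50 = 1.4661.
Combined leverage = 2.0304 × 1.4661 = 2.9768.

2.98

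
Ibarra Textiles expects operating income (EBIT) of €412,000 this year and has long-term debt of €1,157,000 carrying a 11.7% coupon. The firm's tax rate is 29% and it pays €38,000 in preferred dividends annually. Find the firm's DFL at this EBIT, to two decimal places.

1.85

Annual interest charges come to €135,369.00.
Preferred dividends grossed up pre-tax: €38,000 / (1 − 0.29) = €53,521.13.
DFL = EBIT ÷ [EBIT − I − D_p/(1−t)] = €412,000 ÷ [€412,000 − €135,369.00 − €53,521.13] = €412,000 ÷ €223,109.87 = 1.8466.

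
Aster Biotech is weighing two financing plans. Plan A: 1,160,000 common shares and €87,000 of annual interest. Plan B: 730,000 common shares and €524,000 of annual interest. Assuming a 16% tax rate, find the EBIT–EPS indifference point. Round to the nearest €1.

At indifference, (EBIT − 87,000)(1 − t)/1,160,000 = (EBIT − 524,000)(1 − t)/730,000.
The (1 − t) factor cancels: (EBIT − 87,000) × 730,000 = (EBIT − 524,000) × 1,160,000.
EBIT × (1,160,000 − 730,000) = 524,000 × 1,160,000 − 87,000 × 730,000 = 544,330,000,000, so EBIT = 544,330,000,000 ÷ 430,000 = 1,265,883.72.

€1,265,884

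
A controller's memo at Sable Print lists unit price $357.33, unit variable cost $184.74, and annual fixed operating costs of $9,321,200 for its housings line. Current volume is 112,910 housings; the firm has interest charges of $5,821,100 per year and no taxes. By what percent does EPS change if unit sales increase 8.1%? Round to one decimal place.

+36.3%

Contribution at this volume is 112,910 × $172.59 = $19,487,136.90.
Subtracting fixed costs: EBIT = $19,487,136.90 − $9,321,200 = $10,165,936.90.
Interest = $5,821,100.00, so EBIT − I = $4,344,836.90.
DCL = total CM / (EBIT − I) = $19,487,136.90 / $4,344,836.90 = 4.4851.
%ΔEPS = DCL × %ΔSales = 4.4851 × +8.1% = +36.3%.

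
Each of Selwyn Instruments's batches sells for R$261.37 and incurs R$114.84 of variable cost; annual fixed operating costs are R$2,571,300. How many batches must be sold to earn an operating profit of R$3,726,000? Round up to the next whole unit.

42,977 batches

Contribution margin per unit = R$261.37 − R$114.84 = R$146.53.
Required volume = (fixed costs + target profit) ÷ CM = (R$2,571,300 + R$3,726,000) ÷ R$146.53 = 42,976.18, so 42,977 batches.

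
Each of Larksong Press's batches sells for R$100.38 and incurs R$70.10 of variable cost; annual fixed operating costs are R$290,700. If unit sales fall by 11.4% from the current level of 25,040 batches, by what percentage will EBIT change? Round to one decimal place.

Contribution at this volume is 25,040 × R$30.28 = R$758,211.20.
Operating income = contribution − fixed costs = R$758,211.20 − R$290,700 = R$467,511.20.
DOL = contribution ÷ EBIT = R$758,211.20 ÷ R$467,511.20 = 1.6218.
%ΔEBIT = DOL × %ΔSales = 1.6218 × -11.4% = -18.5%.

-18.5%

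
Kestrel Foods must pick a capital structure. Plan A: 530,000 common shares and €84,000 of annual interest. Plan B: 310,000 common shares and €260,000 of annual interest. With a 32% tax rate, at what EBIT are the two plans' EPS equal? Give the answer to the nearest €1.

€508,000

At indifference, (EBIT − 84,000)(1 − t)/530,000 = (EBIT − 260,000)(1 − t)/310,000.
The (1 − t) factor cancels: (EBIT − 84,000) × 310,000 = (EBIT − 260,000) × 530,000.
EBIT × (530,000 − 310,000) = 260,000 × 530,000 − 84,000 × 310,000 = 111,760,000,000, so EBIT = 111,760,000,000 ÷ 220,000 = 508,000.00.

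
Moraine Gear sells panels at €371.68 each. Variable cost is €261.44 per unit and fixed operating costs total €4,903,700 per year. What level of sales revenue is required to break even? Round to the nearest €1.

€16,533,084

Contribution margin per unit = €371.68 − €261.44 = €110.24, a CM ratio of €110.24 ÷ €371.68 = 0.2966.
Break-even sales = FC ÷ CM ratio = €4,903,700 × €371.68 / €110.24 = €16,533,084.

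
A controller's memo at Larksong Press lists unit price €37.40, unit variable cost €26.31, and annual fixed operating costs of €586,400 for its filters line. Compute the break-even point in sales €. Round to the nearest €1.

CM per unit = €37.40 − €26.31 = €11.09; CM ratio = €11.09 / €37.40 = 0.2965.
Break-even revenue = fixed costs × price ÷ CM = €586,400 × €37.40 ÷ €11.09 = €1,977,580.

€1,977,580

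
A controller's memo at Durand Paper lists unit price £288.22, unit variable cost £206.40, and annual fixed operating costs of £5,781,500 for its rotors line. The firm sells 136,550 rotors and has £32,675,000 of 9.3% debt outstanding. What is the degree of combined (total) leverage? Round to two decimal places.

Contribution at this volume is 136,550 × £81.82 = £11,172,521.00.
Subtracting fixed costs: EBIT = £11,172,521.00 − £5,781,500 = £5,391,021.00. Interest = £3,038,775.00, so EBIT − I = £2,352,246.00.
Degree of total leverage = total CM / (EBIT − interest) = £11,172,521.00 / £2,352,246.00 = 4.7497.

4.75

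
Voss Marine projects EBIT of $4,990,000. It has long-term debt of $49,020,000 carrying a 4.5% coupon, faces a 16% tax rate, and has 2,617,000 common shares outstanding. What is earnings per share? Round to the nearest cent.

$0.89

Pre-tax income = $4,990,000 − $2,205,900.00 = $2,784,100.00.
After tax at 16%: net income = $2,784,100.00 × 0.84 = $2,338,644.00.
EPS = $2,338,644.00 ÷ 2,617,000 = $0.89.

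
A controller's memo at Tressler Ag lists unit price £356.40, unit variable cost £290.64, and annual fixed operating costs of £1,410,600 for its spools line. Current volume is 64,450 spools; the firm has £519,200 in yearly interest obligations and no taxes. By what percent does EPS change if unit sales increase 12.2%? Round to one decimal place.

+22.4%

Contribution at this volume is 64,450 × £65.76 = £4,238,232.00.
Subtracting fixed costs: EBIT = £4,238,232.00 − £1,410,600 = £2,827,632.00.
Interest = £519,200.00, so EBIT − I = £2,308,432.00.
Degree of combined leverage = contribution ÷ (EBIT − I) = £4,238,232.00 ÷ £2,308,432.00 = 1.8360.
EPS therefore changes by 1.8360 × (+12.2%) = +22.4%.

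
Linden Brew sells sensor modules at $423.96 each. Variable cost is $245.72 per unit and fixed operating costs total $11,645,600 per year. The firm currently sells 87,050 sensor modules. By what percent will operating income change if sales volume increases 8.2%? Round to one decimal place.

+32.9%

Total contribution margin = 87,050 × $178.24 = $15,515,792.00.
EBIT = $15,515,792.00 − $11,645,600 = $3,870,192.00.
Degree of operating leverage = $15,515,792.00 / $3,870,192.00 = 4.0090.
%ΔEBIT = DOL × %ΔSales = 4.0090 × +8.2% = +32.9%.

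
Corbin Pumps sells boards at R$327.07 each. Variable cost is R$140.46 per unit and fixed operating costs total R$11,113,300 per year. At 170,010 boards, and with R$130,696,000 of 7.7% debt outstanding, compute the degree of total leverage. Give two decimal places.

Contribution at this volume is 170,010 × R$186.61 = R$31,725,566.10.
Subtracting fixed costs: EBIT = R$31,725,566.10 − R$11,113,300 = R$20,612,266.10. Interest = R$10,063,592.00, so EBIT − I = R$10,548,674.10.
DCL = contribution ÷ (EBIT − I) = R$31,725,566.10 ÷ R$10,548,674.10 = 3.0075.

3.01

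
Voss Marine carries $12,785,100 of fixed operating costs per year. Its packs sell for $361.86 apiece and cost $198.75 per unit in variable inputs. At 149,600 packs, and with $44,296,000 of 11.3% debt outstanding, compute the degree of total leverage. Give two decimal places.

Contribution at this volume is 149,600 × $163.11 = $24,401,256.00.
Subtracting fixed costs: EBIT = $24,401,256.00 − $12,785,100 = $11,616,156.00. Interest = $5,005,448.00.
DOL = $24,401,256.00 ÷ $11,616,156.00 = 2.1006; DFL = $11,616,156.00 ÷ $6,610,708.00 = 1.7572.
DCL = DOL × DFL = 2.1006 × 1.7572 = 3.6912.

3.69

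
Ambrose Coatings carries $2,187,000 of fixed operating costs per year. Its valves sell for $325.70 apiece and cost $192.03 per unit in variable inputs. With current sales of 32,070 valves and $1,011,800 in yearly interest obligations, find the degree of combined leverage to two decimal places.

3.94

Contribution at this volume is 32,070 × $133.67 = $4,286,796.90.
Subtracting fixed costs: EBIT = $4,286,796.90 − $2,187,000 = $2,099,796.90. Interest = $1,011,800.00.
DOL = $4,286,796.90 ÷ $2,099,796.90 = 2.0415; DFL = $2,099,796.90 ÷ $1,087,996.90 = 1.9300.
DCL = DOL × DFL = 2.0415 × 1.9300 = 3.9401.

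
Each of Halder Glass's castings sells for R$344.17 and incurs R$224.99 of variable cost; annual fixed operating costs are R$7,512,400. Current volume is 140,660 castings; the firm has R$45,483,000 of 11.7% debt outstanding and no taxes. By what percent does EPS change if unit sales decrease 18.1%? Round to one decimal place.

-77.2%

Total contribution margin = 140,660 × R$119.18 = R$16,763,858.80.
Operating income = contribution − fixed costs = R$16,763,858.80 − R$7,512,400 = R$9,251,458.80.
After interest of R$5,321,511.00, pre-tax earnings = R$3,929,947.80.
Degree of combined leverage = contribution ÷ (EBIT − I) = R$16,763,858.80 ÷ R$3,929,947.80 = 4.2657.
EPS therefore changes by 4.2657 × (-18.1%) = -77.2%.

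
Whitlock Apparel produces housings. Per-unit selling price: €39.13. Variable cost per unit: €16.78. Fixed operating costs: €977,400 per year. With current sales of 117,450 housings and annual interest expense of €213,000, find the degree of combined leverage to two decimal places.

1.83

Total contribution margin = 117,450 × €22.35 = €2,625,007.50.
Operating income = contribution − fixed costs = €2,625,007.50 − €977,400 = €1,647,607.50. Interest = €213,000.00.
DOL = €2,625,007.50 ÷ €1,647,607.50 = 1.5932; DFL = €1,647,607.50 ÷ €1,434,607.50 = 1.1485.
DCL = DOL × DFL = 1.5932 × 1.1485 = 1.8298.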